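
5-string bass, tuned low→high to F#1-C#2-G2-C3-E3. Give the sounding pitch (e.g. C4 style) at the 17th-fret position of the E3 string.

A4

Each fret is one semitone, so E3 + 17 = A4.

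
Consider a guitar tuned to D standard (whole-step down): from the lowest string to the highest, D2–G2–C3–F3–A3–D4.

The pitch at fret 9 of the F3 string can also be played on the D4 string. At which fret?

F3 at fret 9 is F3 + 9 semitones = D4.
The open D4 string is 9 semitones above the open F3, so the same pitch on the D4 string lies at fret 9 − 9 = 0.

0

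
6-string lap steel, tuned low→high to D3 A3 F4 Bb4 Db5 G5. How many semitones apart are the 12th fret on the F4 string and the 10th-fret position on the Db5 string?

6 semitones

F4 at fret 12 → F5 (MIDI 77); Db5 at fret 10 → B5 (MIDI 83).
77 − 83 = -6, so the two pitches are 6 semitones apart, with B5 the higher.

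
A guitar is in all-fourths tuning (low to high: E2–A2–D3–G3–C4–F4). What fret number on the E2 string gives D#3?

D#3 is 11 semitones above the open E2 (E–F–F#–G–…–C#–D–D#), so it sits at fret 11.

11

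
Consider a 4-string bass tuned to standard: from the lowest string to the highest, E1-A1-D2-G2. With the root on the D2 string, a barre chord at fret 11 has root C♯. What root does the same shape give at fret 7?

A

Moving from fret 11 to fret 7 shifts the root by -4 semitones.
C♯ down 4 semitones is A.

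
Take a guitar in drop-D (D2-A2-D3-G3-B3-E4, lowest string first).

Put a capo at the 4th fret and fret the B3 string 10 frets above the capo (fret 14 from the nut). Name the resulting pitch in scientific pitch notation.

The capo raises the open B3 by 4 semitones to D♯4; fretting 10 more gives B3 + 4 + 10 = B3 + 14 semitones = C♯5.
(Also written D♭.)

C♯5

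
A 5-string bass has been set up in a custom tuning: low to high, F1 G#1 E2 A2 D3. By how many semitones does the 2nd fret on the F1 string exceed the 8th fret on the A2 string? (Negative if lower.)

F1 at fret 2 → G1 (MIDI 31); A2 at fret 8 → F3 (MIDI 53).
31 − 53 = -22, so the two pitches are 22 semitones apart.

-22 semitones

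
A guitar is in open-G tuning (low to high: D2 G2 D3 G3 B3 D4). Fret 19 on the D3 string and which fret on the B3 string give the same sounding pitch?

10

Fret 19 on D3 is MIDI 50 + 19 = 69 (A4). On the B3 string (open MIDI 59), that pitch is 69 − 59 = fret 10.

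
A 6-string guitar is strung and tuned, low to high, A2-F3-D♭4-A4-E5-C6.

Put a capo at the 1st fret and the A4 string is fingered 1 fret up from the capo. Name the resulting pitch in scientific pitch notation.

The capo raises the open A4 by 1 semitone to B♭4; fretting 1 more gives A4 + 1 + 1 = A4 + 2 semitones = B4.

B4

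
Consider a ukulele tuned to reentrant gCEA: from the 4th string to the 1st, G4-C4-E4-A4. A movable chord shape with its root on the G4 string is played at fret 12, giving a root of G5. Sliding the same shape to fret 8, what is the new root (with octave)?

D#5

Moving from fret 12 to fret 8 shifts the root by -4 semitones.
G5 down 4 semitones is D#5.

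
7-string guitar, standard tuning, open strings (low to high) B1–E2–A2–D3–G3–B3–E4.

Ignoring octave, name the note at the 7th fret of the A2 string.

The open A2 string plus 7 semitones: A–A#–B–C–C#–D–D#–E.

E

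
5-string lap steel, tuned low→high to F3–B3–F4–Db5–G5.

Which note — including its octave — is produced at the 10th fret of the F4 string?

F4 is MIDI 65. Adding 10 gives 75, which is Eb5.

Eb5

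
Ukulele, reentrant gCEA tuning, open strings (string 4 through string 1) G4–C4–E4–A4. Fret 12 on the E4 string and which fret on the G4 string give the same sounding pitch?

E4 at fret 12 is E4 + 12 semitones = E5.
The open G4 string is 3 semitones above the open E4, so the same pitch on the G4 string lies at fret 12 − 3 = 9.

9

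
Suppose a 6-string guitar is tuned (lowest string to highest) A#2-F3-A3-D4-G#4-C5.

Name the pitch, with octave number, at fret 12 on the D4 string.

D5

D4 is MIDI 62. Adding 12 gives 74, which is D5.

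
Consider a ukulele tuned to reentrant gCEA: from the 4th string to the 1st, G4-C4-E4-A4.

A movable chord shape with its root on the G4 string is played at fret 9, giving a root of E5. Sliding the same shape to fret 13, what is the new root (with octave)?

G♯5

Moving from fret 9 to fret 13 shifts the root by 4 semitones.
E5 up 4 semitones is G♯5.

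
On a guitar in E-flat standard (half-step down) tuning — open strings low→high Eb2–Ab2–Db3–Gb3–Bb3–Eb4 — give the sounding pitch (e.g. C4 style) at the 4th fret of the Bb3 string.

D4

The open Bb3 string plus 4 semitones: Bb–B–C–Db–D.
The walk passes from B into C once, so the octave number goes from 3 to 4.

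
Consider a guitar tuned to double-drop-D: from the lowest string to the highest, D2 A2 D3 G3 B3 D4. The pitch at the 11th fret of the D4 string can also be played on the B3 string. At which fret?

D4 at fret 11 is D4 + 11 semitones = C♯5.
The open B3 string is 3 semitones below the open D4, so the same pitch on the B3 string lies at fret 11 + 3 = 14.

14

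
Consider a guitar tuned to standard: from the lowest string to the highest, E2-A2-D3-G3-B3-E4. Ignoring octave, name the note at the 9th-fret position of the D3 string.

The open D3 string plus 9 semitones: D–D#–E–F–F#–G–G#–A–A#–B.

B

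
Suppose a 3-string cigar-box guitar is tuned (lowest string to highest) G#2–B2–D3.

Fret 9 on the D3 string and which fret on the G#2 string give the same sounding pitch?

D3 at fret 9 is D3 + 9 semitones = B3.
The open G#2 string is 6 semitones below the open D3, so the same pitch on the G#2 string lies at fret 9 + 6 = 15.

15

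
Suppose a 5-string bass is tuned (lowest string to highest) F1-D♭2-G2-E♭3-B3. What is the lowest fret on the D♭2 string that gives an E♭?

2

From D♭2, count semitones up the chromatic scale until reaching E♭: Db–D–Eb — 2 steps.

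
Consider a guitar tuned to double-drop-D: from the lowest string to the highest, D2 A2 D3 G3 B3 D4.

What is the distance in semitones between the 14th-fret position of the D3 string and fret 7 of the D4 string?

5 semitones

D3 at fret 14 → E4 (MIDI 64); D4 at fret 7 → A4 (MIDI 69).
64 − 69 = -5, so the two pitches are 5 semitones apart, with A4 the higher.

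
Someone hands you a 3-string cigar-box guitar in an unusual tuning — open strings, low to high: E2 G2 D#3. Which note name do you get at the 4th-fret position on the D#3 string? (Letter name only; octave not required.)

Each fret is one semitone, so D#3 + 4 = G.

G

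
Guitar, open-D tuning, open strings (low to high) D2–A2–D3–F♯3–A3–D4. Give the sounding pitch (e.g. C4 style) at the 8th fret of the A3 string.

F4

A3 is MIDI 57. Adding 8 gives 65, which is F4.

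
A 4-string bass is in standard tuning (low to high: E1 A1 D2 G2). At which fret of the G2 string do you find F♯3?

11

F♯3 is 11 semitones above the open G2 (G–G#–A–A#–…–E–F–F#), so it sits at fret 11.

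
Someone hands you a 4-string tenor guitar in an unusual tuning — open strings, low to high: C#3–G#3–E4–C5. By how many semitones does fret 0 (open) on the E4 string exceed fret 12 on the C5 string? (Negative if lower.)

E4 at fret 0 → E4 (MIDI 64); C5 at fret 12 → C6 (MIDI 84).
64 − 84 = -20, so the two pitches are 20 semitones apart.

-20 semitones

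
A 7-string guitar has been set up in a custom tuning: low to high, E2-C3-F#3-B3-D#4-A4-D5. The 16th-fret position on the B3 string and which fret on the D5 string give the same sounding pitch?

1

B3 at fret 16 is B3 + 16 semitones = D#5.
The open D5 string is 15 semitones above the open B3, so the same pitch on the D5 string lies at fret 16 − 15 = 1.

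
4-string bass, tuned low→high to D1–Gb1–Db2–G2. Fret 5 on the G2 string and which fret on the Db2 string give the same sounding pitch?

11

G2 at fret 5 is G2 + 5 semitones = C3.
The open Db2 string is 6 semitones below the open G2, so the same pitch on the Db2 string lies at fret 5 + 6 = 11.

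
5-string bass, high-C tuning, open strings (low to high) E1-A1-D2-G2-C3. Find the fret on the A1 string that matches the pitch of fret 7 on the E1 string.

Fret 7 on E1 is MIDI 28 + 7 = 35 (B1). On the A1 string (open MIDI 33), that pitch is 35 − 33 = fret 2.

2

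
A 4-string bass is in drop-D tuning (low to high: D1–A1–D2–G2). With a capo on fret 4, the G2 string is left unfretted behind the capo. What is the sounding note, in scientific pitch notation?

The capo raises the open G2 by 4 semitones to B2; fretting 0 more gives G2 + 4 + 0 = G2 + 4 semitones = B2.

B2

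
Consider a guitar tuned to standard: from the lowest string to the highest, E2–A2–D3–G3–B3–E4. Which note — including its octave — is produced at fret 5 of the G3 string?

C4

Each fret is one semitone, so G3 + 5 = C4.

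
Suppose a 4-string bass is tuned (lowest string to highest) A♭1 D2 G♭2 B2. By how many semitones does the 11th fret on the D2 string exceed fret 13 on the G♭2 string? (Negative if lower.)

-6 semitones

D2 at fret 11 → D♭3 (MIDI 49); G♭2 at fret 13 → G3 (MIDI 55).
49 − 55 = -6, so the two pitches are 6 semitones apart.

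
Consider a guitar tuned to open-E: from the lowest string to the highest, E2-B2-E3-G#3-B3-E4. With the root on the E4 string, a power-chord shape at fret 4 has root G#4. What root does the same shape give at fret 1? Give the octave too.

Moving from fret 4 to fret 1 shifts the root by -3 semitones.
G#4 down 3 semitones is F4.

F4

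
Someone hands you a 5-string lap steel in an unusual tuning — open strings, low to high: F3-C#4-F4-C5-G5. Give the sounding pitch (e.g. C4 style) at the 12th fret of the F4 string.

F5

F4 is MIDI 65. Adding 12 gives 77, which is F5.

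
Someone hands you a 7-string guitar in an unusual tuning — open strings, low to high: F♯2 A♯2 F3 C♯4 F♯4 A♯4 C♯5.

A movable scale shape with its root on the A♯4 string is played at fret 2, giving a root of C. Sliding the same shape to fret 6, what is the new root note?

Moving from fret 2 to fret 6 shifts the root by 4 semitones.
C up 4 semitones is E.

E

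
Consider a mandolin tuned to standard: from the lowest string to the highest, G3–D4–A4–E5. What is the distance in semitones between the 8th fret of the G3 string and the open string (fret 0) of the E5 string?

13 semitones

G3 at fret 8 → D#4 (MIDI 63); E5 at fret 0 → E5 (MIDI 76).
63 − 76 = -13, so the two pitches are 13 semitones apart, with E5 the higher.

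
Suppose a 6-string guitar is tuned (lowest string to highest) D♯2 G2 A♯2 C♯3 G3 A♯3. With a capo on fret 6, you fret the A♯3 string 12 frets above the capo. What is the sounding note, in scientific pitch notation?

The capo raises the open A♯3 by 6 semitones to E4; fretting 12 more gives A♯3 + 6 + 12 = A♯3 + 18 semitones = E5.

E5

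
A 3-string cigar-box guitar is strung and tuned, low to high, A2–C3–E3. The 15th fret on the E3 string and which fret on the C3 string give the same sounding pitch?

19

E3 at fret 15 is E3 + 15 semitones = G4.
The open C3 string is 4 semitones below the open E3, so the same pitch on the C3 string lies at fret 15 + 4 = 19.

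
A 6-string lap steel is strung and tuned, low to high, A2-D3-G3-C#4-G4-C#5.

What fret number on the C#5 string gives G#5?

G#5 is 7 semitones above the open C#5 (C#–D–D#–E–F–F#–G–G#), so it sits at fret 7.

7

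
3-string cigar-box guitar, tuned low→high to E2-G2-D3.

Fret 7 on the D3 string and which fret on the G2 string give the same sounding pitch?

14

D3 at fret 7 is D3 + 7 semitones = A3.
The open G2 string is 7 semitones below the open D3, so the same pitch on the G2 string lies at fret 7 + 7 = 14.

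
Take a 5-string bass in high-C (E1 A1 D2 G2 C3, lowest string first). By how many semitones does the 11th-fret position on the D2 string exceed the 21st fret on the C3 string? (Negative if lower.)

D2 at fret 11 → C#3 (MIDI 49); C3 at fret 21 → A4 (MIDI 69).
49 − 69 = -20, so the two pitches are 20 semitones apart.

-20 semitones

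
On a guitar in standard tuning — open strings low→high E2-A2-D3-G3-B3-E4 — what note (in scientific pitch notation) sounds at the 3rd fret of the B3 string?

Each fret is one semitone, so B3 + 3 = D4.

D4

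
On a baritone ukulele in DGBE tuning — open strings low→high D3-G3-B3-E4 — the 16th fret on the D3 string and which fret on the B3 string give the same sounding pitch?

D3 at fret 16 is D3 + 16 semitones = F#4.
The open B3 string is 9 semitones above the open D3, so the same pitch on the B3 string lies at fret 16 − 9 = 7.

7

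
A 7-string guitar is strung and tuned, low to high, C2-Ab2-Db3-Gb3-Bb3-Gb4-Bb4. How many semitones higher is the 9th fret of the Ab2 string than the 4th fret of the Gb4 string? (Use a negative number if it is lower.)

-17 semitones

Ab2 at fret 9 → F3 (MIDI 53); Gb4 at fret 4 → Bb4 (MIDI 70).
53 − 70 = -17, so the two pitches are 17 semitones apart.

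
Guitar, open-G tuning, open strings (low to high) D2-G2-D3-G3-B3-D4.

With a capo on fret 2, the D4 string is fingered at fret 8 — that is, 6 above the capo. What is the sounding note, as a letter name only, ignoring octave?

The capo raises the open D4 by 2 semitones to E4; fretting 6 more gives D4 + 2 + 6 = D4 + 8 semitones, landing on A♯.

A♯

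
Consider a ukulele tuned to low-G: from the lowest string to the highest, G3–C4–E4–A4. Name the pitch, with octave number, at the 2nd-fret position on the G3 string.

A3

Each fret is one semitone, so G3 + 2 = A3.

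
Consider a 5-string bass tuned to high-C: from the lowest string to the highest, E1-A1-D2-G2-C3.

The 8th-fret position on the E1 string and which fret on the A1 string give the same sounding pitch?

Fret 8 on E1 is MIDI 28 + 8 = 36 (C2). On the A1 string (open MIDI 33), that pitch is 36 − 33 = fret 3.

3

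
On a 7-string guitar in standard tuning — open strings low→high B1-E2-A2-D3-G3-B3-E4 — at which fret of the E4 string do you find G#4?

G#4 is 4 semitones above the open E4 (E–F–F#–G–G#), so it sits at fret 4.

4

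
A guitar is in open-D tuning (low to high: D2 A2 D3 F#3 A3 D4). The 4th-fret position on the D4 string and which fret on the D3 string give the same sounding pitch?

16

D4 at fret 4 is D4 + 4 semitones = F#4.
The open D3 string is 12 semitones below the open D4, so the same pitch on the D3 string lies at fret 4 + 12 = 16.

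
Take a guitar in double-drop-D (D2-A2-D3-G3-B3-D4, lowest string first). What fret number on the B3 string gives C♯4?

2

C♯4 is 2 semitones above the open B3 (B–C–C#), so it sits at fret 2.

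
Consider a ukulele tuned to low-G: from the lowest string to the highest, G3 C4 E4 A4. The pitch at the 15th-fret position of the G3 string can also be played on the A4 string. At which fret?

Fret 15 on G3 is MIDI 55 + 15 = 70 (A#4). On the A4 string (open MIDI 69), that pitch is 70 − 69 = fret 1.

1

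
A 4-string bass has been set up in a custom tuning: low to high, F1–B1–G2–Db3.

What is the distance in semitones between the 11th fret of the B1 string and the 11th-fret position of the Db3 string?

B1 at fret 11 → Bb2 (MIDI 46); Db3 at fret 11 → C4 (MIDI 60).
46 − 60 = -14, so the two pitches are 14 semitones apart, with C4 the higher.

14 semitones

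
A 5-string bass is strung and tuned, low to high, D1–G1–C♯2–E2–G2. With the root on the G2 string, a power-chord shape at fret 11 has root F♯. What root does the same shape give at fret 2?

A

Moving from fret 11 to fret 2 shifts the root by -9 semitones.
F♯ down 9 semitones is A.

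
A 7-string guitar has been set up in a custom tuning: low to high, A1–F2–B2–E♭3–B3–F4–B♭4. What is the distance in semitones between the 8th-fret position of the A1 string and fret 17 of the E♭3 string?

A1 at fret 8 → F2 (MIDI 41); E♭3 at fret 17 → A♭4 (MIDI 68).
41 − 68 = -27, so the two pitches are 27 semitones apart, with A♭4 the higher.

27 semitones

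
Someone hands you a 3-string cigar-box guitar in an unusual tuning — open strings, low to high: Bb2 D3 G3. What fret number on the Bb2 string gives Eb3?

Eb3 is 5 semitones above the open Bb2 (Bb–B–C–Db–D–Eb), so it sits at fret 5.

5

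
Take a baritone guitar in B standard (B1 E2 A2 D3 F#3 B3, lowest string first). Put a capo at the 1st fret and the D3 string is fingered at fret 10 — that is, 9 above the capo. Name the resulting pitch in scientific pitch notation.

C4

The capo raises the open D3 by 1 semitone to D#3; fretting 9 more gives D3 + 1 + 9 = D3 + 10 semitones = C4.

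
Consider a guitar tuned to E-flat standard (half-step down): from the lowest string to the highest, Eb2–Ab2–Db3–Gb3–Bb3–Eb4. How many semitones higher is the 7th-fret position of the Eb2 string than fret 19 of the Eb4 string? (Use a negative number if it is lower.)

-36 semitones

Eb2 at fret 7 → Bb2 (MIDI 46); Eb4 at fret 19 → Bb5 (MIDI 82).
46 − 82 = -36, so the two pitches are 36 semitones apart.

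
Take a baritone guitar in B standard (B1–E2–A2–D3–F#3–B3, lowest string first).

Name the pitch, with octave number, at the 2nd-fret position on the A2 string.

The open A2 string plus 2 semitones: A–A#–B.
No B→C boundary is crossed, so the octave stays at 2.

B2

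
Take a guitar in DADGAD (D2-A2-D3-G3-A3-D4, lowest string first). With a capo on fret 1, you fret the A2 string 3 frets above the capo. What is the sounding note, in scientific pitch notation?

C♯3

The capo raises the open A2 by 1 semitone to A♯2; fretting 3 more gives A2 + 1 + 3 = A2 + 4 semitones = C♯3.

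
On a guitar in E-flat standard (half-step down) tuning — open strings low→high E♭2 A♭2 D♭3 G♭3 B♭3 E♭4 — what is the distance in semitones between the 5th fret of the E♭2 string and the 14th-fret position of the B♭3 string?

28 semitones

E♭2 at fret 5 → A♭2 (MIDI 44); B♭3 at fret 14 → C5 (MIDI 72).
44 − 72 = -28, so the two pitches are 28 semitones apart, with C5 the higher.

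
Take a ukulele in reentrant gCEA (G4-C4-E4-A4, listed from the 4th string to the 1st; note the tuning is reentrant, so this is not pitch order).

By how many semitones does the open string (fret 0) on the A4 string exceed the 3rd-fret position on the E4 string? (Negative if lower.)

A4 at fret 0 → A4 (MIDI 69); E4 at fret 3 → G4 (MIDI 67).
69 − 67 = 2, so the two pitches are 2 semitones apart.

2 semitones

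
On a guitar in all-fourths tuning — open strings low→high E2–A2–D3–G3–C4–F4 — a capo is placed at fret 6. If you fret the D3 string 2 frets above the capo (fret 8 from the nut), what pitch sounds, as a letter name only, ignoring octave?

A#

The capo raises the open D3 by 6 semitones to G#3; fretting 2 more gives D3 + 6 + 2 = D3 + 8 semitones, landing on A#.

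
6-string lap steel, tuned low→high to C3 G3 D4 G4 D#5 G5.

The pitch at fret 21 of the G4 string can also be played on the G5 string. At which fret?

G4 at fret 21 is G4 + 21 semitones = E6.
The open G5 string is 12 semitones above the open G4, so the same pitch on the G5 string lies at fret 21 − 12 = 9.

9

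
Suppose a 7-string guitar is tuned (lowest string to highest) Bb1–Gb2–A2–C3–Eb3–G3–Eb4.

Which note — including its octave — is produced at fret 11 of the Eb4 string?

Eb4 is MIDI 63. Adding 11 gives 74, which is D5.

D5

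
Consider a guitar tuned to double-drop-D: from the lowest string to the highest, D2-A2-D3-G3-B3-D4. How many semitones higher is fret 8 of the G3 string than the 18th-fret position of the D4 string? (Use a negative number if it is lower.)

G3 at fret 8 → D#4 (MIDI 63); D4 at fret 18 → G#5 (MIDI 80).
63 − 80 = -17, so the two pitches are 17 semitones apart.

-17 semitones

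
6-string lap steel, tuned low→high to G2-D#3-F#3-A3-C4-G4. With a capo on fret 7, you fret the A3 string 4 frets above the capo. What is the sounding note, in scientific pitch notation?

The capo raises the open A3 by 7 semitones to E4; fretting 4 more gives A3 + 7 + 4 = A3 + 11 semitones = G#4.

G#4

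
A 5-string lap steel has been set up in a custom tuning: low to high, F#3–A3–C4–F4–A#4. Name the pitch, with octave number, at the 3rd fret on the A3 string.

Each fret is one semitone, so A3 + 3 = C4.

C4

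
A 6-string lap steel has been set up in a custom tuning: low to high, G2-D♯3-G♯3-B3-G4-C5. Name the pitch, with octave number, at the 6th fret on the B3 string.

B3 is MIDI 59. Adding 6 gives 65, which is F4.

F4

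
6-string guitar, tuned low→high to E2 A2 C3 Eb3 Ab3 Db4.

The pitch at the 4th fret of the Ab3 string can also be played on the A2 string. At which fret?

Ab3 at fret 4 is Ab3 + 4 semitones = C4.
The open A2 string is 11 semitones below the open Ab3, so the same pitch on the A2 string lies at fret 4 + 11 = 15.

15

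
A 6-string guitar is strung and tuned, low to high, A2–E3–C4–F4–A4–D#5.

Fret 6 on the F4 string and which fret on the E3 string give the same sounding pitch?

Fret 6 on F4 is MIDI 65 + 6 = 71 (B4). On the E3 string (open MIDI 52), that pitch is 71 − 52 = fret 19.

19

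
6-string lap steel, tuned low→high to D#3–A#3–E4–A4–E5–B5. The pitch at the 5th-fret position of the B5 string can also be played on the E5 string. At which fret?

12

B5 at fret 5 is B5 + 5 semitones = E6.
The open E5 string is 7 semitones below the open B5, so the same pitch on the E5 string lies at fret 5 + 7 = 12.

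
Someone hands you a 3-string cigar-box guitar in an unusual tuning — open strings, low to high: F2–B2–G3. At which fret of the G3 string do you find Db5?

Db5 is 18 semitones above the open G3 (G–Ab–A–Bb–…–B–C–Db), so it sits at fret 18.

18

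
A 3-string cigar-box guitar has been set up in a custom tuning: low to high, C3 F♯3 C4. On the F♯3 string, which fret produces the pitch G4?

G4 is 13 semitones above the open F♯3 (F#–G–G#–A–…–F–F#–G), so it sits at fret 13.

13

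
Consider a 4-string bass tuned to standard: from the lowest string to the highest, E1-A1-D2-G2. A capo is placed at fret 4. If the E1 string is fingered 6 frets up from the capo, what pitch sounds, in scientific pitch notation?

D2

The capo raises the open E1 by 4 semitones to G#1; fretting 6 more gives E1 + 4 + 6 = E1 + 10 semitones = D2.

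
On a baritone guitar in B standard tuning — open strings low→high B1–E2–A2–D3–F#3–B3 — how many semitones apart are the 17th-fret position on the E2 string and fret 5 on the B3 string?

7 semitones

E2 at fret 17 → A3 (MIDI 57); B3 at fret 5 → E4 (MIDI 64).
57 − 64 = -7, so the two pitches are 7 semitones apart, with E4 the higher.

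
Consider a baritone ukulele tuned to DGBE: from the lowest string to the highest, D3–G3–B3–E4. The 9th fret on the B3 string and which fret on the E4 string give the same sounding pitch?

Fret 9 on B3 is MIDI 59 + 9 = 68 (G#4). On the E4 string (open MIDI 64), that pitch is 68 − 64 = fret 4.

4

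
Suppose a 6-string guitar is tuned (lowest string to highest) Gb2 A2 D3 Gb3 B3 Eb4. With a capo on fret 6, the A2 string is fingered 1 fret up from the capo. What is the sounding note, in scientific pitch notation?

The capo raises the open A2 by 6 semitones to Eb3; fretting 1 more gives A2 + 6 + 1 = A2 + 7 semitones = E3.

E3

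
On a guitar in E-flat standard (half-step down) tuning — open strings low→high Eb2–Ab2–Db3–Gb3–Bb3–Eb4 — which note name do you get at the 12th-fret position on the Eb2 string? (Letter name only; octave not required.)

Eb2 is MIDI 39. Adding 12 gives 51; 51 mod 12 = 3, i.e. Eb.

Eb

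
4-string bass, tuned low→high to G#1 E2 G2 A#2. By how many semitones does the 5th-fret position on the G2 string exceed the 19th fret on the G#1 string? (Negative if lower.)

G2 at fret 5 → C3 (MIDI 48); G#1 at fret 19 → D#3 (MIDI 51).
48 − 51 = -3, so the two pitches are 3 semitones apart.

-3 semitones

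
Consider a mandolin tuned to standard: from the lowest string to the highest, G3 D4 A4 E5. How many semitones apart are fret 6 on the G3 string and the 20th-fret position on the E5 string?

35 semitones

G3 at fret 6 → C#4 (MIDI 61); E5 at fret 20 → C7 (MIDI 96).
61 − 96 = -35, so the two pitches are 35 semitones apart, with C7 the higher.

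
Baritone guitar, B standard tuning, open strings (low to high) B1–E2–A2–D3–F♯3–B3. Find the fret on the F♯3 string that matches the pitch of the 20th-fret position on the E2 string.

6

E2 at fret 20 is E2 + 20 semitones = C4.
The open F♯3 string is 14 semitones above the open E2, so the same pitch on the F♯3 string lies at fret 20 − 14 = 6.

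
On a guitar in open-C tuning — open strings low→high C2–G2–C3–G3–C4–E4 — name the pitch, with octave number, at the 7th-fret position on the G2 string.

D3

The open G2 string plus 7 semitones: G–G#–A–A#–B–C–C#–D.
The walk passes from B into C once, so the octave number goes from 2 to 3.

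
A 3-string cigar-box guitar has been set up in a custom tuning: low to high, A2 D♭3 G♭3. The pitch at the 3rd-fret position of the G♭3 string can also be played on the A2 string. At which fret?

G♭3 at fret 3 is G♭3 + 3 semitones = A3.
The open A2 string is 9 semitones below the open G♭3, so the same pitch on the A2 string lies at fret 3 + 9 = 12.

12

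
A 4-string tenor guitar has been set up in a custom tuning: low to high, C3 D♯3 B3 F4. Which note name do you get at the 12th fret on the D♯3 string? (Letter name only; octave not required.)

D♯3 is MIDI 51. Adding 12 gives 63; 63 mod 12 = 3, i.e. D♯.
(Equivalently spelled E♭.)

D♯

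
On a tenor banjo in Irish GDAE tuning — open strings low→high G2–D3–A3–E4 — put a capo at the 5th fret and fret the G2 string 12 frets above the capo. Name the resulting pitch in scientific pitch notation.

C4

The capo raises the open G2 by 5 semitones to C3; fretting 12 more gives G2 + 5 + 12 = G2 + 17 semitones = C4.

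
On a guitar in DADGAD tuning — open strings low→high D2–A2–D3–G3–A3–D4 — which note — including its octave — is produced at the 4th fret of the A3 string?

C♯4

The open A3 string plus 4 semitones: A–A#–B–C–C#.
The walk passes from B into C once, so the octave number goes from 3 to 4.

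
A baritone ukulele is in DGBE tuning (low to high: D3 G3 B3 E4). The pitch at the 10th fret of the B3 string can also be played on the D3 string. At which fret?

19

Fret 10 on B3 is MIDI 59 + 10 = 69 (A4). On the D3 string (open MIDI 50), that pitch is 69 − 50 = fret 19.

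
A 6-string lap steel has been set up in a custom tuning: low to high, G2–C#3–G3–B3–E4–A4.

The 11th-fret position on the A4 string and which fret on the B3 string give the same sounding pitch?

21

Fret 11 on A4 is MIDI 69 + 11 = 80 (G#5). On the B3 string (open MIDI 59), that pitch is 80 − 59 = fret 21.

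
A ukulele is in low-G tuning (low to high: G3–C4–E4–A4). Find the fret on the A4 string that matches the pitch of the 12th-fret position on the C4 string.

Fret 12 on C4 is MIDI 60 + 12 = 72 (C5). On the A4 string (open MIDI 69), that pitch is 72 − 69 = fret 3.

3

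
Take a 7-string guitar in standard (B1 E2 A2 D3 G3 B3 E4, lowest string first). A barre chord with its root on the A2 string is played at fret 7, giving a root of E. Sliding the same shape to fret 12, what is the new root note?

Moving from fret 7 to fret 12 shifts the root by 5 semitones.
E up 5 semitones is A.

A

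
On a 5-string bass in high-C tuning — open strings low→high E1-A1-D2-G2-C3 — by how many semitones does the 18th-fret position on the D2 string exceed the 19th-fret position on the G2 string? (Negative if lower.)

-6 semitones

D2 at fret 18 → G♯3 (MIDI 56); G2 at fret 19 → D4 (MIDI 62).
56 − 62 = -6, so the two pitches are 6 semitones apart.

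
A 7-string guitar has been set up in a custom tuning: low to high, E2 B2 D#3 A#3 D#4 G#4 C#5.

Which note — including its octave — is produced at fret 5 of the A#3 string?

A#3 is MIDI 58. Adding 5 gives 63, which is D#4.
(Equivalently spelled Eb4.)

D#4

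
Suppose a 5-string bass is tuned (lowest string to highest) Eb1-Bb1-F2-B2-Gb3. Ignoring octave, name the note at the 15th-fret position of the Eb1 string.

Eb1 is MIDI 27. Adding 15 gives 42; 42 mod 12 = 6, i.e. Gb.
(Equivalently spelled F#.)

Gb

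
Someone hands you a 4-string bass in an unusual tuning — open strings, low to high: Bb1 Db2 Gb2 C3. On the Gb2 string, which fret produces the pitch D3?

8

D3 is 8 semitones above the open Gb2 (Gb–G–Ab–A–Bb–B–C–Db–D), so it sits at fret 8.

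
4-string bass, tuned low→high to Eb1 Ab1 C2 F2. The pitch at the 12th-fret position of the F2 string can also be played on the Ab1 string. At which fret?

Fret 12 on F2 is MIDI 41 + 12 = 53 (F3). On the Ab1 string (open MIDI 32), that pitch is 53 − 32 = fret 21.

21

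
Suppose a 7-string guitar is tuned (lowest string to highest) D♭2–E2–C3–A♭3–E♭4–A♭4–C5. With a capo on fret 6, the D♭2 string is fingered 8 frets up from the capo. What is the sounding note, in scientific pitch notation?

E♭3

The capo raises the open D♭2 by 6 semitones to G2; fretting 8 more gives D♭2 + 6 + 8 = D♭2 + 14 semitones = E♭3.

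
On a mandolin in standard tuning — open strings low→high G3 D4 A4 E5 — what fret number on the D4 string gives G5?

G5 is 17 semitones above the open D4 (D–D#–E–F–…–F–F#–G), so it sits at fret 17.

17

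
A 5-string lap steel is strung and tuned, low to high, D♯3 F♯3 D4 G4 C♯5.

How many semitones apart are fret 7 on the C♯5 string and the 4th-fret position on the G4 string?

C♯5 at fret 7 → G♯5 (MIDI 80); G4 at fret 4 → B4 (MIDI 71).
80 − 71 = 9, so the two pitches are 9 semitones apart, with G♯5 the higher.

9 semitones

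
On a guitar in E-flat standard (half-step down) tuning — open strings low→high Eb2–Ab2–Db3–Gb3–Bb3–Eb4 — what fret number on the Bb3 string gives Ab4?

10

Ab4 is 10 semitones above the open Bb3 (Bb–B–C–Db–…–Gb–G–Ab), so it sits at fret 10.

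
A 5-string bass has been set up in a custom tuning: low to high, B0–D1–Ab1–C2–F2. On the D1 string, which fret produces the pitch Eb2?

13

Eb2 is 13 semitones above the open D1 (D–Eb–E–F–…–Db–D–Eb), so it sits at fret 13.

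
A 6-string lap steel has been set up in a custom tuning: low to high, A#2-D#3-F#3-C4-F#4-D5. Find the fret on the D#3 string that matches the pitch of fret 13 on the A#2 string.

Fret 13 on A#2 is MIDI 46 + 13 = 59 (B3). On the D#3 string (open MIDI 51), that pitch is 59 − 51 = fret 8.

8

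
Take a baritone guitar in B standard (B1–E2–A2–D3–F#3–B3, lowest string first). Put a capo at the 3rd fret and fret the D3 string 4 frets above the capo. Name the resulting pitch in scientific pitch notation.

A3

The capo raises the open D3 by 3 semitones to F3; fretting 4 more gives D3 + 3 + 4 = D3 + 7 semitones = A3.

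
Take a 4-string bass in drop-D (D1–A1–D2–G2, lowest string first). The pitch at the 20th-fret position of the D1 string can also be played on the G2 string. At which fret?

3

D1 at fret 20 is D1 + 20 semitones = A♯2.
The open G2 string is 17 semitones above the open D1, so the same pitch on the G2 string lies at fret 20 − 17 = 3.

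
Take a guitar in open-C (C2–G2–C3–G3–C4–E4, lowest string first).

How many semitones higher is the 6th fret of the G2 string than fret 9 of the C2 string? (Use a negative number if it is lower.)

4 semitones

G2 at fret 6 → C#3 (MIDI 49); C2 at fret 9 → A2 (MIDI 45).
49 − 45 = 4, so the two pitches are 4 semitones apart.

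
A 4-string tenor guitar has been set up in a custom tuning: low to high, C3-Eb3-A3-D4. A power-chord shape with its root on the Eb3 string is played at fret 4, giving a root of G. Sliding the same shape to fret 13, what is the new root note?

Moving from fret 4 to fret 13 shifts the root by 9 semitones.
G up 9 semitones is E.

E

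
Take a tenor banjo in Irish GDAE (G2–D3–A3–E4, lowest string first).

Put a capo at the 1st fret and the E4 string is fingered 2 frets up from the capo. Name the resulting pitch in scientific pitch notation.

The capo raises the open E4 by 1 semitone to F4; fretting 2 more gives E4 + 1 + 2 = E4 + 3 semitones = G4.

G4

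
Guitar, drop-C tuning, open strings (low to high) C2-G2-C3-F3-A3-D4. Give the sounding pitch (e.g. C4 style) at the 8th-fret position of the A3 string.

F4

A3 is MIDI 57. Adding 8 gives 65, which is F4.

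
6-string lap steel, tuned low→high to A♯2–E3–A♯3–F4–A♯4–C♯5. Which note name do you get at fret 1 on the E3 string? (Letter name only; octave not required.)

F

E3 is MIDI 52. Adding 1 gives 53; 53 mod 12 = 5, i.e. F.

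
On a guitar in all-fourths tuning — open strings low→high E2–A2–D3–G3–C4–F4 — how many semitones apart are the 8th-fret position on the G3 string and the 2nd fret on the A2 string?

16 semitones

G3 at fret 8 → D♯4 (MIDI 63); A2 at fret 2 → B2 (MIDI 47).
63 − 47 = 16, so the two pitches are 16 semitones apart, with D♯4 the higher.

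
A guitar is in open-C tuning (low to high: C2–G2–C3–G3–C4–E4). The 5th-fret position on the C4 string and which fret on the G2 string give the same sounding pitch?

22

Fret 5 on C4 is MIDI 60 + 5 = 65 (F4). On the G2 string (open MIDI 43), that pitch is 65 − 43 = fret 22.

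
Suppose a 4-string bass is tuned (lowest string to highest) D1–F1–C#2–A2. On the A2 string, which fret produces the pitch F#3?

F#3 is 9 semitones above the open A2 (A–A#–B–C–C#–D–D#–E–F–F#), so it sits at fret 9.

9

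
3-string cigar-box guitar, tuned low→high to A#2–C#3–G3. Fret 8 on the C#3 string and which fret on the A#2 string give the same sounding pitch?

11

C#3 at fret 8 is C#3 + 8 semitones = A3.
The open A#2 string is 3 semitones below the open C#3, so the same pitch on the A#2 string lies at fret 8 + 3 = 11.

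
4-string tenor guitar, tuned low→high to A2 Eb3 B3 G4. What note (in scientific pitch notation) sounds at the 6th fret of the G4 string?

The open G4 string plus 6 semitones: G–Ab–A–Bb–B–C–Db.
The walk passes from B into C once, so the octave number goes from 4 to 5.

Db5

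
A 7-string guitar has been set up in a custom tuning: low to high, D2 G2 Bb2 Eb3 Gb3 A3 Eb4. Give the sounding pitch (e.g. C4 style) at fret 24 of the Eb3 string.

Eb5

The open Eb3 string plus 24 semitones: Eb–E–F–Gb–…–Db–D–Eb.
The walk passes from B into C 2 times, so the octave number goes from 3 to 5.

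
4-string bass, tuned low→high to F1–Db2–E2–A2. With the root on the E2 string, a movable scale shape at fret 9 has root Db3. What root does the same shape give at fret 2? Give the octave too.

Gb2

Moving from fret 9 to fret 2 shifts the root by -7 semitones.
Db3 down 7 semitones is Gb2.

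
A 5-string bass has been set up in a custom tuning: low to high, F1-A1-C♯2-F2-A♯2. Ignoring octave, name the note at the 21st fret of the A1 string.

F♯

The open A1 string plus 21 semitones: A–A#–B–C–…–E–F–F#.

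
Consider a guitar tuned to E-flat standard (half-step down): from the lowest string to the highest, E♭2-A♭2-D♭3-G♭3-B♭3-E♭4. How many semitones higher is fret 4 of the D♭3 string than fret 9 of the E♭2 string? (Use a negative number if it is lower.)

D♭3 at fret 4 → F3 (MIDI 53); E♭2 at fret 9 → C3 (MIDI 48).
53 − 48 = 5, so the two pitches are 5 semitones apart.

5 semitones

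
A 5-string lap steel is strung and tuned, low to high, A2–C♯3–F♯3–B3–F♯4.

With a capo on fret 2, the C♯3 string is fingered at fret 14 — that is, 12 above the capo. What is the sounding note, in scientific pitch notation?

D♯4

The capo raises the open C♯3 by 2 semitones to D♯3; fretting 12 more gives C♯3 + 2 + 12 = C♯3 + 14 semitones = D♯4.
(Also written E♭.)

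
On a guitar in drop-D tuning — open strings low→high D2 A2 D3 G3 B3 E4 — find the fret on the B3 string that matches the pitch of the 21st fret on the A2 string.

Fret 21 on A2 is MIDI 45 + 21 = 66 (F♯4). On the B3 string (open MIDI 59), that pitch is 66 − 59 = fret 7.

7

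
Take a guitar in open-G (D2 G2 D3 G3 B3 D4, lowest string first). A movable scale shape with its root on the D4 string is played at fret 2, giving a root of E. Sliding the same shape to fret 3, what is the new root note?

F

Moving from fret 2 to fret 3 shifts the root by 1 semitone.
E up 1 semitone is F.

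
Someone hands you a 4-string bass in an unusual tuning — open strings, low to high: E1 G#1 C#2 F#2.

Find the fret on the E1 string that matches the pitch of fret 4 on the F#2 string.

F#2 at fret 4 is F#2 + 4 semitones = A#2.
The open E1 string is 14 semitones below the open F#2, so the same pitch on the E1 string lies at fret 4 + 14 = 18.

18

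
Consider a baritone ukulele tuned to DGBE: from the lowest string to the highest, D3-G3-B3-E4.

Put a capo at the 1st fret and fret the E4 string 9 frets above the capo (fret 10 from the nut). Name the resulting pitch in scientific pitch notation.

D5

The capo raises the open E4 by 1 semitone to F4; fretting 9 more gives E4 + 1 + 9 = E4 + 10 semitones = D5.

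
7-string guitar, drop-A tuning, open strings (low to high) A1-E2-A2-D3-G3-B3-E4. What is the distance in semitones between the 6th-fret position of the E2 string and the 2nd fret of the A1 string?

E2 at fret 6 → A♯2 (MIDI 46); A1 at fret 2 → B1 (MIDI 35).
46 − 35 = 11, so the two pitches are 11 semitones apart, with A♯2 the higher.

11 semitones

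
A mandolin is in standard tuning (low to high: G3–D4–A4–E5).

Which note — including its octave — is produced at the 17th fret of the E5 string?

E5 is MIDI 76. Adding 17 gives 93, which is A6.

A6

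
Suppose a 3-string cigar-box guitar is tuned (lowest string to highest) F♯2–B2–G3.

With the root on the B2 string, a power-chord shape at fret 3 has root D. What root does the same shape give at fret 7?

Moving from fret 3 to fret 7 shifts the root by 4 semitones.
D up 4 semitones is F♯.

F♯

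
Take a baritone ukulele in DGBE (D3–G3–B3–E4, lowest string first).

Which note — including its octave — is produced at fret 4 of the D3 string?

F#3

D3 is MIDI 50. Adding 4 gives 54, which is F#3.
(Equivalently spelled Gb3.)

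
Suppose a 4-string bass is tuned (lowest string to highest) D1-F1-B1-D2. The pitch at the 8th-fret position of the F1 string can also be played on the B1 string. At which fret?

F1 at fret 8 is F1 + 8 semitones = C#2.
The open B1 string is 6 semitones above the open F1, so the same pitch on the B1 string lies at fret 8 − 6 = 2.

2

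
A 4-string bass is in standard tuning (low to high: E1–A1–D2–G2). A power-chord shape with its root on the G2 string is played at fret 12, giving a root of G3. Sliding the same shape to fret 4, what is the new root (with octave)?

Moving from fret 12 to fret 4 shifts the root by -8 semitones.
G3 down 8 semitones is B2.

B2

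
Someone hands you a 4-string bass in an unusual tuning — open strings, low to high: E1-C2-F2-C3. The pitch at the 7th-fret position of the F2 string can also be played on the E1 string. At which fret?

F2 at fret 7 is F2 + 7 semitones = C3.
The open E1 string is 13 semitones below the open F2, so the same pitch on the E1 string lies at fret 7 + 13 = 20.

20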